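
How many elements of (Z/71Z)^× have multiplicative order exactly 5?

4

φ(71) = 71 − 1 = 70 = 2 · 5 · 7.
(Z/71Z)^× is cyclic (|G| = 70); a cyclic group of order m has exactly φ(d) elements of each order d | m, and none otherwise.
5 | 70, and φ(5) = 5 − 1 = 4.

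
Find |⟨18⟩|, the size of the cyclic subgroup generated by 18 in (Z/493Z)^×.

Since 18 ∈ (Z/493Z)^×, its order divides φ(493) = φ(17·29) = (17−1)·(29−1) = 16·28 = 448 = 2^6 · 7.
Divisors of 448: 1, 2, 4, 7, 8, 14, 16, 28, 32, 56, 64, 112, 224, 448.
Evaluate successive powers at the divisors of 448:
18^1 ≡ 18
18^2 ≡ 324
18^4 ≡ 460
18^7 ≡ 307
18^8 ≡ 103
18^14 ≡ 86
18^16 ≡ 256
18^28 ≡ 1
So ord_493(18) = 28.

28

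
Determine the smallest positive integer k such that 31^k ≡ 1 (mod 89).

88

Since 31 ∈ (Z/89Z)^×, its order divides φ(89) = 89 − 1 = 88 = 2^3 · 11.
Divisors of 88: 1, 2, 4, 8, 11, 22, 44, 88.
Check 31^d mod 89 for each divisor in increasing order:
31^1 ≡ 31
31^2 ≡ 71
31^4 ≡ 57
31^8 ≡ 45
31^11 ≡ 77
31^22 ≡ 55
31^44 ≡ 88
31^88 ≡ 1
Hence ord(31) = 88.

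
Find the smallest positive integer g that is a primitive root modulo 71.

φ(71) = 71 − 1 = 70 = 2 · 5 · 7.
g is a primitive root iff g^(70/q) ≢ 1 (mod 71) for each prime q ∈ {2, 5, 7}.
g = 2: 2^35 ≡ 1 — hits 1, so not a primitive root.
g = 3: 3^35 ≡ 1 — hits 1, so not a primitive root.
g = 4: 4^35 ≡ 1 — hits 1, so not a primitive root.
g = 5: 5^35 ≡ 1 — hits 1, so not a primitive root.
g = 6: 6^35 ≡ 1 — hits 1, so not a primitive root.
g = 7: 7^35 ≡ 70; 7^14 ≡ 54; 7^10 ≡ 45 — none is 1, so 7 is a primitive root.
So 7 is the smallest generator of (Z/71Z)^×.

7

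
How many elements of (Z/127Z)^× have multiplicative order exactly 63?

36

φ(127) = 127 − 1 = 126 = 2 · 3^2 · 7.
(Z/127Z)^× is cyclic (|G| = 126); a cyclic group of order m has exactly φ(d) elements of each order d | m, and none otherwise.
63 = 3^2 · 7 divides 126, and φ(63) = 36.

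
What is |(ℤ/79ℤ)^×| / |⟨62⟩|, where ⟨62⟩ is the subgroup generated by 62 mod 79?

6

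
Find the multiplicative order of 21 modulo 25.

ord(21) | φ(25) = φ(5^2) = 5·(5−1) = 20 = 2^2 · 5.
Divisors of 20: 1, 2, 4, 5, 10, 20.
Check 21^d mod 25 for each divisor in increasing order:
21^1 ≡ 21 (mod 25)
21^2 ≡ 16 (mod 25)
21^4 ≡ 6 (mod 25)
21^5 ≡ 1 (mod 25) ✓
So ord_25(21) = 5.

5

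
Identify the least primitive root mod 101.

φ(101) = 101 − 1 = 100 = 2^2 · 5^2.
g is a primitive root iff g^(100/q) ≢ 1 (mod 101) for each prime q ∈ {2, 5}.
g = 2: 2^50 ≡ 100; 2^20 ≡ 95 — none is 1, so 2 is a primitive root.
Hence the least primitive root of 101 is 2.

2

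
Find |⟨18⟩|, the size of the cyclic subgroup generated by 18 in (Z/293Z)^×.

292

ord(18) | φ(293) = 293 − 1 = 292 = 2^2 · 73.
Divisors of 292: 1, 2, 4, 73, 146, 292.
Test each divisor d:
18^1 ≡ 18
18^2 ≡ 31
18^4 ≡ 82
18^73 ≡ 155
18^146 ≡ 292
18^292 ≡ 1
Therefore the multiplicative order of 18 modulo 293 is 292.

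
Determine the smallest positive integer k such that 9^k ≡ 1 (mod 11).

5

By Lagrange's theorem, ord_11(9) divides φ(11) = 11 − 1 = 10 = 2 · 5.
Divisors of 10: 1, 2, 5, 10.
Compute 9^d (mod 11) for the divisors d until we hit 1:
9^1 ≡ 9 (mod 11)
9^2 ≡ 4 (mod 11)
9^5 ≡ 1 (mod 11) ✓
The smallest such exponent is 5, so the order of 9 is 5.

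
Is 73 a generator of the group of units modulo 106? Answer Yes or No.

Yes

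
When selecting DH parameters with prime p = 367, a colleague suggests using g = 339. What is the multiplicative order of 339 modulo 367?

366

ord(339) | φ(367) = 367 − 1 = 366 = 2 · 3 · 61.
Divisors of 366: 1, 2, 3, 6, 61, 122, 183, 366.
Evaluate successive powers at the divisors of 366:
339^1 ≡ 339
339^2 ≡ 50
339^3 ≡ 68
339^6 ≡ 220
339^61 ≡ 84
339^122 ≡ 83
339^183 ≡ 366
339^366 ≡ 1
The smallest such exponent is 366, so the order of 339 is 366.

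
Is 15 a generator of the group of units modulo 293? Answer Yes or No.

No

φ(293) = 293 − 1 = 292 = 2^2 · 73.
15 is a primitive root mod 293 iff 15^(φ(293)/q) ≢ 1 for every prime q | φ(293), i.e. q ∈ {2, 73}.
15^146 ≡ 1 (mod 293)  [q = 2: ≡ 1 ✗]
15^4 ≡ 229 (mod 293)  [q = 73: ≢ 1 ✓]
The check at q = 2 fails, so 15 generates a proper subgroup.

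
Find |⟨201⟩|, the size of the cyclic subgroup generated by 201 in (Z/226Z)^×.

By Lagrange's theorem, ord_226(201) divides φ(226) = φ(2)·φ(113) = 1·112 = 112 = 2^4 · 7.
Divisors of 112: 1, 2, 4, 7, 8, 14, 16, 28, 56, 112.
Compute 201^d (mod 226) for the divisors d until we hit 1:
201^1 ≡ 201 (mod 226)
201^2 ≡ 173 (mod 226)
201^4 ≡ 97 (mod 226)
201^7 ≡ 157 (mod 226)
201^8 ≡ 143 (mod 226)
201^14 ≡ 15 (mod 226)
201^16 ≡ 109 (mod 226)
201^28 ≡ 225 (mod 226)
201^56 ≡ 1 (mod 226) ✓
Hence ord(201) = 56.

56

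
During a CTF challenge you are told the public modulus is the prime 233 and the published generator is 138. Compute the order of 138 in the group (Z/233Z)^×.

232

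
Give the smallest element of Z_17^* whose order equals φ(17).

3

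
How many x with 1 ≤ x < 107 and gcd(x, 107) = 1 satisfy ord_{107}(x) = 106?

52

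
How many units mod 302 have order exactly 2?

φ(302) = φ(2)·φ(151) = 1·150 = 150 = 2 · 3 · 5^2.
Since (Z/302Z)^× is cyclic of order 150, the number of elements of order d is φ(d) when d | 150 and 0 otherwise.
2 | 150, and φ(2) = 2 − 1 = 1.

1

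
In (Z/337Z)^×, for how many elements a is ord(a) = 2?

φ(337) = 337 − 1 = 336 = 2^4 · 3 · 7.
In a cyclic group of order 336, there are φ(d) elements of order d for each divisor d of 336, and zero for non-divisors.
2 | 336, and φ(2) = 2 − 1 = 1.

1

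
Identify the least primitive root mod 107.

2

φ(107) = 107 − 1 = 106 = 2 · 53.
g is a primitive root iff g^(106/q) ≢ 1 (mod 107) for each prime q ∈ {2, 53}.
g = 2: 2^53 ≡ 106; 2^2 ≡ 4 — none is 1, so 2 is a primitive root.
So 2 is the smallest generator of (Z/107Z)^×.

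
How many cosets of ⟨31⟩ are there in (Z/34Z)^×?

1

The order of 31 must divide φ(34) = φ(2)·φ(17) = 1·16 = 16 = 2^4.
Divisors of 16: 1, 2, 4, 8, 16.
Check 31^d mod 34 for each divisor in increasing order:
31^1 ≡ 31 (mod 34)
31^2 ≡ 9 (mod 34)
31^4 ≡ 13 (mod 34)
31^8 ≡ 33 (mod 34)
31^16 ≡ 1 (mod 34) ✓
Thus |⟨31⟩| = ord(31) = 16.
[(Z/34Z)^× : ⟨31⟩] = 16/16 = 1.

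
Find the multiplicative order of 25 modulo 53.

26

The order of 25 must divide φ(53) = 53 − 1 = 52 = 2^2 · 13.
Divisors of 52: 1, 2, 4, 13, 26, 52.
Check 25^d mod 53 for each divisor in increasing order:
25^1 ≡ 25 (mod 53)
25^2 ≡ 42 (mod 53)
25^4 ≡ 15 (mod 53)
25^13 ≡ 52 (mod 53)
25^26 ≡ 1 (mod 53) ✓
Hence ord(25) = 26.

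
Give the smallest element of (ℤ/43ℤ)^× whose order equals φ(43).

φ(43) = 43 − 1 = 42 = 2 · 3 · 7.
Test candidates g = 2, 3, … against the prime factors q ∈ {2, 3, 7} of φ(43): g is a generator iff g^(42/q) ≢ 1 for every such q.
g = 2: 2^21 ≡ 42; 2^14 ≡ 1 — hits 1, so not a primitive root.
g = 3: 3^21 ≡ 42; 3^14 ≡ 36; 3^6 ≡ 41 — none is 1, so 3 is a primitive root.
Hence the least primitive root of 43 is 3.

3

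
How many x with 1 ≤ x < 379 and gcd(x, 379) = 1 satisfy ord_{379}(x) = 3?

2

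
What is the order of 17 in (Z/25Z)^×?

Since 17 ∈ (Z/25Z)^×, its order divides φ(25) = φ(5^2) = 5·(5−1) = 20 = 2^2 · 5.
Divisors of 20: 1, 2, 4, 5, 10, 20.
Evaluate successive powers at the divisors of 20:
17^1 ≡ 17
17^2 ≡ 14
17^4 ≡ 21
17^5 ≡ 7
17^10 ≡ 24
17^20 ≡ 1
The smallest such exponent is 20, so the order of 17 is 20.

20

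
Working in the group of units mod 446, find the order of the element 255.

The order of 255 must divide φ(446) = φ(2)·φ(223) = 1·222 = 222 = 2 · 3 · 37.
Divisors of 222: 1, 2, 3, 6, 37, 74, 111, 222.
Compute 255^d (mod 446) for the divisors d until we hit 1:
255^1 ≡ 255
255^2 ≡ 355
255^3 ≡ 433
255^6 ≡ 169
255^37 ≡ 1
The smallest such exponent is 37, so the order of 255 is 37.

37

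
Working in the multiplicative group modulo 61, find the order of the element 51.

Since 51 ∈ (Z/61Z)^×, its order divides φ(61) = 61 − 1 = 60 = 2^2 · 3 · 5.
Divisors of 60: 1, 2, 3, 4, 5, 6, 10, 12, 15, 20, 30, 60.
Check 51^d mod 61 for each divisor in increasing order:
51^1 ≡ 51 (mod 61)
51^2 ≡ 39 (mod 61)
51^3 ≡ 37 (mod 61)
51^4 ≡ 57 (mod 61)
51^5 ≡ 40 (mod 61)
51^6 ≡ 27 (mod 61)
51^10 ≡ 14 (mod 61)
51^12 ≡ 58 (mod 61)
51^15 ≡ 11 (mod 61)
51^20 ≡ 13 (mod 61)
51^30 ≡ 60 (mod 61)
51^60 ≡ 1 (mod 61) ✓
So ord_61(51) = 60.

60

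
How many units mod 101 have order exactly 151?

0

φ(101) = 101 − 1 = 100 = 2^2 · 5^2.
(Z/101Z)^× is cyclic (|G| = 100); a cyclic group of order m has exactly φ(d) elements of each order d | m, and none otherwise.
Here 100 is not a multiple of 151, so there are no elements of order 151.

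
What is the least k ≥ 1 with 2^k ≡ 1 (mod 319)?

By Lagrange's theorem, ord_319(2) divides φ(319) = φ(11·29) = (11−1)·(29−1) = 10·28 = 280 = 2^3 · 5 · 7.
Divisors of 280: 1, 2, 4, 5, 7, 8, 10, 14, 20, 28, 35, 40, 56, 70, 140, 280.
Evaluate successive powers at the divisors of 280:
2^1 ≡ 2 (mod 319)
2^2 ≡ 4 (mod 319)
2^4 ≡ 16 (mod 319)
2^5 ≡ 32 (mod 319)
2^7 ≡ 128 (mod 319)
2^8 ≡ 256 (mod 319)
2^10 ≡ 67 (mod 319)
2^14 ≡ 115 (mod 319)
2^20 ≡ 23 (mod 319)
2^28 ≡ 146 (mod 319)
2^35 ≡ 186 (mod 319)
2^40 ≡ 210 (mod 319)
2^56 ≡ 262 (mod 319)
2^70 ≡ 144 (mod 319)
2^140 ≡ 1 (mod 319) ✓
Therefore the multiplicative order of 2 modulo 319 is 140.

140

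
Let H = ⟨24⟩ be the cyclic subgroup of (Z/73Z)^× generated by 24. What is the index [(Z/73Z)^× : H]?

ord(24) | φ(73) = 73 − 1 = 72 = 2^3 · 3^2.
Divisors of 72: 1, 2, 3, 4, 6, 8, 9, 12, 18, 24, 36, 72.
Compute 24^d (mod 73) for the divisors d until we hit 1:
24^1 ≡ 24 (mod 73)
24^2 ≡ 65 (mod 73)
24^3 ≡ 27 (mod 73)
24^4 ≡ 64 (mod 73)
24^6 ≡ 72 (mod 73)
24^8 ≡ 8 (mod 73)
24^9 ≡ 46 (mod 73)
24^12 ≡ 1 (mod 73) ✓
The order of 24 is 12, so the subgroup it generates has 12 elements.
[(Z/73Z)^× : ⟨24⟩] = 72/12 = 6.

6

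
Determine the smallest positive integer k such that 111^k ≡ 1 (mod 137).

By Lagrange's theorem, ord_137(111) divides φ(137) = 137 − 1 = 136 = 2^3 · 17.
Divisors of 136: 1, 2, 4, 8, 17, 34, 68, 136.
Check 111^d mod 137 for each divisor in increasing order:
111^1 ≡ 111 (mod 137)
111^2 ≡ 128 (mod 137)
111^4 ≡ 81 (mod 137)
111^8 ≡ 122 (mod 137)
111^17 ≡ 41 (mod 137)
111^34 ≡ 37 (mod 137)
111^68 ≡ 136 (mod 137)
111^136 ≡ 1 (mod 137) ✓
So ord_137(111) = 136.

136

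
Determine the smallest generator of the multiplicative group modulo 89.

φ(89) = 89 − 1 = 88 = 2^3 · 11.
g is a primitive root iff g^(88/q) ≢ 1 (mod 89) for each prime q ∈ {2, 11}.
g = 2: 2^44 ≡ 1 — hits 1, so not a primitive root.
g = 3: 3^44 ≡ 88; 3^8 ≡ 64 — none is 1, so 3 is a primitive root.
Hence the least primitive root of 89 is 3.

3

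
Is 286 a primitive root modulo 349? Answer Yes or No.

Yes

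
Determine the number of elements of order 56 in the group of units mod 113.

24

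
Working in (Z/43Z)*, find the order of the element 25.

Since 25 ∈ (Z/43Z)^×, its order divides φ(43) = 43 − 1 = 42 = 2 · 3 · 7.
Divisors of 42: 1, 2, 3, 6, 7, 14, 21, 42.
Evaluate successive powers at the divisors of 42:
25^1 ≡ 25 (mod 43)
25^2 ≡ 23 (mod 43)
25^3 ≡ 16 (mod 43)
25^6 ≡ 41 (mod 43)
25^7 ≡ 36 (mod 43)
25^14 ≡ 6 (mod 43)
25^21 ≡ 1 (mod 43) ✓
Therefore the multiplicative order of 25 modulo 43 is 21.

21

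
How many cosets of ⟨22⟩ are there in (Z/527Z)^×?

ord(22) | φ(527) = φ(17·31) = (17−1)·(31−1) = 16·30 = 480 = 2^5 · 3 · 5.
Divisors of 480: 1, 2, 3, 4, 5, 6, 8, 10, 12, 15, 16, 20, 24, 30, 32, 40, 48, 60, 80, 96, 120, 160, 240, 480.
Test each divisor d:
22^1 ≡ 22 (mod 527)
22^2 ≡ 484 (mod 527)
22^3 ≡ 108 (mod 527)
22^4 ≡ 268 (mod 527)
22^5 ≡ 99 (mod 527)
22^6 ≡ 70 (mod 527)
22^8 ≡ 152 (mod 527)
22^10 ≡ 315 (mod 527)
22^12 ≡ 157 (mod 527)
22^15 ≡ 92 (mod 527)
22^16 ≡ 443 (mod 527)
22^20 ≡ 149 (mod 527)
22^24 ≡ 407 (mod 527)
22^30 ≡ 32 (mod 527)
22^32 ≡ 205 (mod 527)
22^40 ≡ 67 (mod 527)
22^48 ≡ 171 (mod 527)
22^60 ≡ 497 (mod 527)
22^80 ≡ 273 (mod 527)
22^96 ≡ 256 (mod 527)
22^120 ≡ 373 (mod 527)
22^160 ≡ 222 (mod 527)
22^240 ≡ 1 (mod 527) ✓
The order of 22 is 240, so the subgroup it generates has 240 elements.
Index = |(Z/527Z)^×| / |⟨22⟩| = 480 / 240 = 2.

2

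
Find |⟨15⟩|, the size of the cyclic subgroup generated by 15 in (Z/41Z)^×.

40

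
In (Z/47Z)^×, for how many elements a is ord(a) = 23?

φ(47) = 47 − 1 = 46 = 2 · 23.
In a cyclic group of order 46, there are φ(d) elements of order d for each divisor d of 46, and zero for non-divisors.
23 | 46, and φ(23) = 23 − 1 = 22.

22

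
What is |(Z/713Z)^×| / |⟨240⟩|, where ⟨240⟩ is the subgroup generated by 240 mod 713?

6

ord(240) | φ(713) = φ(23·31) = (23−1)·(31−1) = 22·30 = 660 = 2^2 · 3 · 5 · 11.
Divisors of 660: 1, 2, 3, 4, 5, 6, 10, 11, 12, 15, 20, 22, 30, 33, 44, 55, 60, 66, 110, 132, 165, 220, 330, 660.
Compute 240^d (mod 713) for the divisors d until we hit 1:
240^1 ≡ 240
240^2 ≡ 560
240^3 ≡ 356
240^4 ≡ 593
240^5 ≡ 433
240^6 ≡ 535
240^10 ≡ 683
240^11 ≡ 643
240^12 ≡ 312
240^15 ≡ 557
240^20 ≡ 187
240^22 ≡ 622
240^30 ≡ 94
240^33 ≡ 666
240^44 ≡ 438
240^55 ≡ 712
240^60 ≡ 280
240^66 ≡ 70
240^110 ≡ 1
The order of 240 is 110, so the subgroup it generates has 110 elements.
The index is φ(713) / ord(240) = 660 / 110 = 6.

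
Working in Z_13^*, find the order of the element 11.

12

The order of 11 must divide φ(13) = 13 − 1 = 12 = 2^2 · 3.
Divisors of 12: 1, 2, 3, 4, 6, 12.
Test each divisor d:
11^1 ≡ 11 (mod 13)
11^2 ≡ 4 (mod 13)
11^3 ≡ 5 (mod 13)
11^4 ≡ 3 (mod 13)
11^6 ≡ 12 (mod 13)
11^12 ≡ 1 (mod 13) ✓
So ord_13(11) = 12.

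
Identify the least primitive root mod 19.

2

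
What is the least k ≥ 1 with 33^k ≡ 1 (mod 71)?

70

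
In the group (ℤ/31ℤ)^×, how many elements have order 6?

φ(31) = 31 − 1 = 30 = 2 · 3 · 5.
(Z/31Z)^× is cyclic (|G| = 30); a cyclic group of order m has exactly φ(d) elements of each order d | m, and none otherwise.
6 = 2 · 3 divides 30, and φ(6) = 2.

2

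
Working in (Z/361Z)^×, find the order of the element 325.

342

ord(325) | φ(361) = φ(19^2) = 19·(19−1) = 342 = 2 · 3^2 · 19.
Divisors of 342: 1, 2, 3, 6, 9, 18, 19, 38, 57, 114, 171, 342.
Compute 325^d (mod 361) for the divisors d until we hit 1:
325^1 ≡ 325
325^2 ≡ 213
325^3 ≡ 274
325^6 ≡ 349
325^9 ≡ 322
325^18 ≡ 77
325^19 ≡ 116
325^38 ≡ 99
325^57 ≡ 293
325^114 ≡ 292
325^171 ≡ 360
325^342 ≡ 1
Hence ord(325) = 342.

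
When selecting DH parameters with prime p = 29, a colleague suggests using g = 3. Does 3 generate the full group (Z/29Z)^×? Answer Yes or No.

φ(29) = 29 − 1 = 28 = 2^2 · 7.
An element g generates (Z/29Z)^× iff g^(28/q) ≢ 1 (mod 29) for each prime q ∈ {2, 7}.
3^14 ≡ 28 (mod 29)  [q = 2: ≢ 1 ✓]
3^4 ≡ 23 (mod 29)  [q = 7: ≢ 1 ✓]
Every test exponent gives a nontrivial residue, hence 3 generates the full group.

Yes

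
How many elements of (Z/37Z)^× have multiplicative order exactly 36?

12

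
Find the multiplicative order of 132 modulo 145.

28

Since 132 ∈ (Z/145Z)^×, its order divides φ(145) = φ(5·29) = (5−1)·(29−1) = 4·28 = 112 = 2^4 · 7.
Divisors of 112: 1, 2, 4, 7, 8, 14, 16, 28, 56, 112.
Check 132^d mod 145 for each divisor in increasing order:
132^1 ≡ 132
132^2 ≡ 24
132^4 ≡ 141
132^7 ≡ 88
132^8 ≡ 16
132^14 ≡ 59
132^16 ≡ 111
132^28 ≡ 1
Hence ord(132) = 28.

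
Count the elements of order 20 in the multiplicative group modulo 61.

φ(61) = 61 − 1 = 60 = 2^2 · 3 · 5.
Since (Z/61Z)^× is cyclic of order 60, the number of elements of order d is φ(d) when d | 60 and 0 otherwise.
20 = 2^2 · 5 divides 60, and φ(20) = 8.

8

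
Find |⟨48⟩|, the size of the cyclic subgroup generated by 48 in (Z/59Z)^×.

ord(48) | φ(59) = 59 − 1 = 58 = 2 · 29.
Divisors of 58: 1, 2, 29, 58.
Evaluate successive powers at the divisors of 58:
48^1 ≡ 48 (mod 59)
48^2 ≡ 3 (mod 59)
48^29 ≡ 1 (mod 59) ✓
Hence ord(48) = 29.

29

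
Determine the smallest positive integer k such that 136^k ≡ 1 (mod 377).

84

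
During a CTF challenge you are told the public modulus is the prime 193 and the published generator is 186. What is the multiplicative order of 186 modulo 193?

Since 186 ∈ (Z/193Z)^×, its order divides φ(193) = 193 − 1 = 192 = 2^6 · 3.
Divisors of 192: 1, 2, 3, 4, 6, 8, 12, 16, 24, 32, 48, 64, 96, 192.
Check 186^d mod 193 for each divisor in increasing order:
186^1 ≡ 186 (mod 193)
186^2 ≡ 49 (mod 193)
186^3 ≡ 43 (mod 193)
186^4 ≡ 85 (mod 193)
186^6 ≡ 112 (mod 193)
186^8 ≡ 84 (mod 193)
186^12 ≡ 192 (mod 193)
186^16 ≡ 108 (mod 193)
186^24 ≡ 1 (mod 193) ✓
Hence ord(186) = 24.

24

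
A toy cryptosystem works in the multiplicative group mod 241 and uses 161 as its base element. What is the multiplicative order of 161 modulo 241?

The order of 161 must divide φ(241) = 241 − 1 = 240 = 2^4 · 3 · 5.
Divisors of 240: 1, 2, 3, 4, 5, 6, 8, 10, 12, 15, 16, 20, 24, 30, 40, 48, 60, 80, 120, 240.
Test each divisor d:
161^1 ≡ 161
161^2 ≡ 134
161^3 ≡ 125
161^4 ≡ 122
161^5 ≡ 121
161^6 ≡ 201
161^8 ≡ 183
161^10 ≡ 181
161^12 ≡ 154
161^15 ≡ 211
161^16 ≡ 231
161^20 ≡ 226
161^24 ≡ 98
161^30 ≡ 177
161^40 ≡ 225
161^48 ≡ 205
161^60 ≡ 240
161^80 ≡ 15
161^120 ≡ 1
The smallest such exponent is 120, so the order of 161 is 120.

120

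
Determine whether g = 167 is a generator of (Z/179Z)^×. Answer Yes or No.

φ(179) = 179 − 1 = 178 = 2 · 89.
An element g generates (Z/179Z)^× iff g^(178/q) ≢ 1 (mod 179) for each prime q ∈ {2, 89}.
167^89 ≡ 178 (mod 179)  [q = 2: ≢ 1 ✓]
167^2 ≡ 144 (mod 179)  [q = 89: ≢ 1 ✓]
All checks pass, so 167 has order 178 and is a primitive root modulo 179.

Yes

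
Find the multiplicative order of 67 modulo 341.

3

The order of 67 must divide φ(341) = φ(11·31) = (11−1)·(31−1) = 10·30 = 300 = 2^2 · 3 · 5^2.
Divisors of 300: 1, 2, 3, 4, 5, 6, 10, 12, 15, 20, 25, 30, 50, 60, 75, 100, 150, 300.
Check 67^d mod 341 for each divisor in increasing order:
67^1 ≡ 67 (mod 341)
67^2 ≡ 56 (mod 341)
67^3 ≡ 1 (mod 341) ✓
The smallest such exponent is 3, so the order of 67 is 3.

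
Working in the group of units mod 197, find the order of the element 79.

196

The order of 79 must divide φ(197) = 197 − 1 = 196 = 2^2 · 7^2.
Divisors of 196: 1, 2, 4, 7, 14, 28, 49, 98, 196.
Test each divisor d:
79^1 ≡ 79 (mod 197)
79^2 ≡ 134 (mod 197)
79^4 ≡ 29 (mod 197)
79^7 ≡ 68 (mod 197)
79^14 ≡ 93 (mod 197)
79^28 ≡ 178 (mod 197)
79^49 ≡ 14 (mod 197)
79^98 ≡ 196 (mod 197)
79^196 ≡ 1 (mod 197) ✓
So ord_197(79) = 196.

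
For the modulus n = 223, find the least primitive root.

3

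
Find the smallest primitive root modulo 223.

φ(223) = 223 − 1 = 222 = 2 · 3 · 37.
Test candidates g = 2, 3, … against the prime factors q ∈ {2, 3, 37} of φ(223): g is a generator iff g^(222/q) ≢ 1 for every such q.
g = 2: 2^111 ≡ 1 — hits 1, so not a primitive root.
g = 3: 3^111 ≡ 222; 3^74 ≡ 183; 3^6 ≡ 60 — none is 1, so 3 is a primitive root.
Hence the least primitive root of 223 is 3.

3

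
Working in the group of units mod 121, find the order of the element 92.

55

Since 92 ∈ (Z/121Z)^×, its order divides φ(121) = φ(11^2) = 11·(11−1) = 110 = 2 · 5 · 11.
Divisors of 110: 1, 2, 5, 10, 11, 22, 55, 110.
Test each divisor d:
92^1 ≡ 92 (mod 121)
92^2 ≡ 115 (mod 121)
92^5 ≡ 45 (mod 121)
92^10 ≡ 89 (mod 121)
92^11 ≡ 81 (mod 121)
92^22 ≡ 27 (mod 121)
92^55 ≡ 1 (mod 121) ✓
So ord_121(92) = 55.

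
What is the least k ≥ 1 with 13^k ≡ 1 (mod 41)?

40

The order of 13 must divide φ(41) = 41 − 1 = 40 = 2^3 · 5.
Divisors of 40: 1, 2, 4, 5, 8, 10, 20, 40.
Compute 13^d (mod 41) for the divisors d until we hit 1:
13^1 ≡ 13 (mod 41)
13^2 ≡ 5 (mod 41)
13^4 ≡ 25 (mod 41)
13^5 ≡ 38 (mod 41)
13^8 ≡ 10 (mod 41)
13^10 ≡ 9 (mod 41)
13^20 ≡ 40 (mod 41)
13^40 ≡ 1 (mod 41) ✓
So ord_41(13) = 40.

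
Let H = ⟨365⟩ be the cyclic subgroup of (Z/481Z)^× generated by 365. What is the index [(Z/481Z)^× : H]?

12

By Lagrange's theorem, ord_481(365) divides φ(481) = φ(13·37) = (13−1)·(37−1) = 12·36 = 432 = 2^4 · 3^3.
Divisors of 432: 1, 2, 3, 4, 6, 8, 9, 12, 16, 18, 24, 27, 36, 48, 54, 72, 108, 144, 216, 432.
Check 365^d mod 481 for each divisor in increasing order:
365^1 ≡ 365 (mod 481)
365^2 ≡ 469 (mod 481)
365^3 ≡ 430 (mod 481)
365^4 ≡ 144 (mod 481)
365^6 ≡ 196 (mod 481)
365^8 ≡ 53 (mod 481)
365^9 ≡ 105 (mod 481)
365^12 ≡ 417 (mod 481)
365^16 ≡ 404 (mod 481)
365^18 ≡ 443 (mod 481)
365^24 ≡ 248 (mod 481)
365^27 ≡ 339 (mod 481)
365^36 ≡ 1 (mod 481) ✓
So ord_481(365) = 36, hence |⟨365⟩| = 36.
Index = |(Z/481Z)^×| / |⟨365⟩| = 432 / 36 = 12.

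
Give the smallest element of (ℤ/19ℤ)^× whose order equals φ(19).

2

φ(19) = 19 − 1 = 18 = 2 · 3^2.
g is a primitive root iff g^(18/q) ≢ 1 (mod 19) for each prime q ∈ {2, 3}.
g = 2: 2^9 ≡ 18; 2^6 ≡ 7 — none is 1, so 2 is a primitive root.
The smallest primitive root modulo 19 is 2.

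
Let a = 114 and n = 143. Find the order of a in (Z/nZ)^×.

The order of 114 must divide φ(143) = φ(11·13) = (11−1)·(13−1) = 10·12 = 120 = 2^3 · 3 · 5.
Divisors of 120: 1, 2, 3, 4, 5, 6, 8, 10, 12, 15, 20, 24, 30, 40, 60, 120.
Compute 114^d (mod 143) for the divisors d until we hit 1:
114^1 ≡ 114 (mod 143)
114^2 ≡ 126 (mod 143)
114^3 ≡ 64 (mod 143)
114^4 ≡ 3 (mod 143)
114^5 ≡ 56 (mod 143)
114^6 ≡ 92 (mod 143)
114^8 ≡ 9 (mod 143)
114^10 ≡ 133 (mod 143)
114^12 ≡ 27 (mod 143)
114^15 ≡ 12 (mod 143)
114^20 ≡ 100 (mod 143)
114^24 ≡ 14 (mod 143)
114^30 ≡ 1 (mod 143) ✓
Therefore the multiplicative order of 114 modulo 143 is 30.

30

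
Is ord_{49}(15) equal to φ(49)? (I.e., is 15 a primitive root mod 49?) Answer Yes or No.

φ(49) = φ(7^2) = 7·(7−1) = 42 = 2 · 3 · 7.
It suffices to check that the order of 15 is not a proper divisor of 42: compute 15^(42/q) for q ∈ {2, 3, 7}.
15^21 ≡ 1 (mod 49)  [q = 2: ≡ 1 ✗]
15^14 ≡ 1 (mod 49)  [q = 3: ≡ 1 ✗]
15^6 ≡ 36 (mod 49)  [q = 7: ≢ 1 ✓]
Since 15^21 ≡ 1, the order of 15 divides 21 < 42, so 15 is not a primitive root.

No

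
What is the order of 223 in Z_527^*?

By Lagrange's theorem, ord_527(223) divides φ(527) = φ(17·31) = (17−1)·(31−1) = 16·30 = 480 = 2^5 · 3 · 5.
Divisors of 480: 1, 2, 3, 4, 5, 6, 8, 10, 12, 15, 16, 20, 24, 30, 32, 40, 48, 60, 80, 96, 120, 160, 240, 480.
Compute 223^d (mod 527) for the divisors d until we hit 1:
223^1 ≡ 223
223^2 ≡ 191
223^3 ≡ 433
223^4 ≡ 118
223^5 ≡ 491
223^6 ≡ 404
223^8 ≡ 222
223^10 ≡ 242
223^12 ≡ 373
223^15 ≡ 247
223^16 ≡ 273
223^20 ≡ 67
223^24 ≡ 1
Therefore the multiplicative order of 223 modulo 527 is 24.

24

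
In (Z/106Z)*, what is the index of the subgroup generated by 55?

By Lagrange's theorem, ord_106(55) divides φ(106) = φ(2)·φ(53) = 1·52 = 52 = 2^2 · 13.
Divisors of 52: 1, 2, 4, 13, 26, 52.
Check 55^d mod 106 for each divisor in increasing order:
55^1 ≡ 55 (mod 106)
55^2 ≡ 57 (mod 106)
55^4 ≡ 69 (mod 106)
55^13 ≡ 83 (mod 106)
55^26 ≡ 105 (mod 106)
55^52 ≡ 1 (mod 106) ✓
Thus |⟨55⟩| = ord(55) = 52.
[(Z/106Z)^× : ⟨55⟩] = 52/52 = 1.

1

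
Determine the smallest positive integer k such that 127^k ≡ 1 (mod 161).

11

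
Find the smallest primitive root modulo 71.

7

φ(71) = 71 − 1 = 70 = 2 · 5 · 7.
Test candidates g = 2, 3, … against the prime factors q ∈ {2, 5, 7} of φ(71): g is a generator iff g^(70/q) ≢ 1 for every such q.
g = 2: 2^35 ≡ 1 — hits 1, so not a primitive root.
g = 3: 3^35 ≡ 1 — hits 1, so not a primitive root.
g = 4: 4^35 ≡ 1 — hits 1, so not a primitive root.
g = 5: 5^35 ≡ 1 — hits 1, so not a primitive root.
g = 6: 6^35 ≡ 1 — hits 1, so not a primitive root.
g = 7: 7^35 ≡ 70; 7^14 ≡ 54; 7^10 ≡ 45 — none is 1, so 7 is a primitive root.
Hence the least primitive root of 71 is 7.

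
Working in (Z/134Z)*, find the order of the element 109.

22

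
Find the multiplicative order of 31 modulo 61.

60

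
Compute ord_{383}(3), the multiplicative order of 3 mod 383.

ord(3) | φ(383) = 383 − 1 = 382 = 2 · 191.
Divisors of 382: 1, 2, 191, 382.
Test each divisor d:
3^1 ≡ 3 (mod 383)
3^2 ≡ 9 (mod 383)
3^191 ≡ 1 (mod 383) ✓
Hence ord(3) = 191.

191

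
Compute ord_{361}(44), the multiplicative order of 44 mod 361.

The order of 44 must divide φ(361) = φ(19^2) = 19·(19−1) = 342 = 2 · 3^2 · 19.
Divisors of 342: 1, 2, 3, 6, 9, 18, 19, 38, 57, 114, 171, 342.
Test each divisor d:
44^1 ≡ 44 (mod 361)
44^2 ≡ 131 (mod 361)
44^3 ≡ 349 (mod 361)
44^6 ≡ 144 (mod 361)
44^9 ≡ 77 (mod 361)
44^18 ≡ 153 (mod 361)
44^19 ≡ 234 (mod 361)
44^38 ≡ 245 (mod 361)
44^57 ≡ 292 (mod 361)
44^114 ≡ 68 (mod 361)
44^171 ≡ 1 (mod 361) ✓
Hence ord(44) = 171.

171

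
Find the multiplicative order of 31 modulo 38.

Since 31 ∈ (Z/38Z)^×, its order divides φ(38) = φ(2)·φ(19) = 1·18 = 18 = 2 · 3^2.
Divisors of 18: 1, 2, 3, 6, 9, 18.
Evaluate successive powers at the divisors of 18:
31^1 ≡ 31
31^2 ≡ 11
31^3 ≡ 37
31^6 ≡ 1
So ord_38(31) = 6.

6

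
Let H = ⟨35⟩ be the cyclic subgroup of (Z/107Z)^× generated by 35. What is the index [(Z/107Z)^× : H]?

2

The order of 35 must divide φ(107) = 107 − 1 = 106 = 2 · 53.
Divisors of 106: 1, 2, 53, 106.
Check 35^d mod 107 for each divisor in increasing order:
35^1 ≡ 35 (mod 107)
35^2 ≡ 48 (mod 107)
35^53 ≡ 1 (mod 107) ✓
The order of 35 is 53, so the subgroup it generates has 53 elements.
Index = |(Z/107Z)^×| / |⟨35⟩| = 106 / 53 = 2.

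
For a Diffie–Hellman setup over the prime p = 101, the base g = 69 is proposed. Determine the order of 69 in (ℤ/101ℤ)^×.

20

By Lagrange's theorem, ord_101(69) divides φ(101) = 101 − 1 = 100 = 2^2 · 5^2.
Divisors of 100: 1, 2, 4, 5, 10, 20, 25, 50, 100.
Test each divisor d:
69^1 ≡ 69 (mod 101)
69^2 ≡ 14 (mod 101)
69^4 ≡ 95 (mod 101)
69^5 ≡ 91 (mod 101)
69^10 ≡ 100 (mod 101)
69^20 ≡ 1 (mod 101) ✓
The smallest such exponent is 20, so the order of 69 is 20.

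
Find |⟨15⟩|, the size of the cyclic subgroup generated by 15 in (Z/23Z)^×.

22

Since 15 ∈ (Z/23Z)^×, its order divides φ(23) = 23 − 1 = 22 = 2 · 11.
Divisors of 22: 1, 2, 11, 22.
Check 15^d mod 23 for each divisor in increasing order:
15^1 ≡ 15
15^2 ≡ 18
15^11 ≡ 22
15^22 ≡ 1
The smallest such exponent is 22, so the order of 15 is 22.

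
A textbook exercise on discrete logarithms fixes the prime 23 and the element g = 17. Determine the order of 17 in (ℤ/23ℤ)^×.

22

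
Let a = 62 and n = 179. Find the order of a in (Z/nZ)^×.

178

The order of 62 must divide φ(179) = 179 − 1 = 178 = 2 · 89.
Divisors of 178: 1, 2, 89, 178.
Evaluate successive powers at the divisors of 178:
62^1 ≡ 62 (mod 179)
62^2 ≡ 85 (mod 179)
62^89 ≡ 178 (mod 179)
62^178 ≡ 1 (mod 179) ✓
So ord_179(62) = 178.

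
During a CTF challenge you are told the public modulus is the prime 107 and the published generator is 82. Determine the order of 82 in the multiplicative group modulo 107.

106

Since 82 ∈ (Z/107Z)^×, its order divides φ(107) = 107 − 1 = 106 = 2 · 53.
Divisors of 106: 1, 2, 53, 106.
Check 82^d mod 107 for each divisor in increasing order:
82^1 ≡ 82 (mod 107)
82^2 ≡ 90 (mod 107)
82^53 ≡ 106 (mod 107)
82^106 ≡ 1 (mod 107) ✓
The smallest such exponent is 106, so the order of 82 is 106.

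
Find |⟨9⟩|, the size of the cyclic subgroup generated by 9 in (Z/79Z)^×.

39

Since 9 ∈ (Z/79Z)^×, its order divides φ(79) = 79 − 1 = 78 = 2 · 3 · 13.
Divisors of 78: 1, 2, 3, 6, 13, 26, 39, 78.
Check 9^d mod 79 for each divisor in increasing order:
9^1 ≡ 9 (mod 79)
9^2 ≡ 2 (mod 79)
9^3 ≡ 18 (mod 79)
9^6 ≡ 8 (mod 79)
9^13 ≡ 23 (mod 79)
9^26 ≡ 55 (mod 79)
9^39 ≡ 1 (mod 79) ✓
So ord_79(9) = 39.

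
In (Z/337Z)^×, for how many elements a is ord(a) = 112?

48

φ(337) = 337 − 1 = 336 = 2^4 · 3 · 7.
Since (Z/337Z)^× is cyclic of order 336, the number of elements of order d is φ(d) when d | 336 and 0 otherwise.
112 = 2^4 · 7 divides 336, and φ(112) = 48.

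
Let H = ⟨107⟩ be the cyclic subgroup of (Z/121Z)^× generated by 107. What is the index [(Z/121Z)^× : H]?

By Lagrange's theorem, ord_121(107) divides φ(121) = φ(11^2) = 11·(11−1) = 110 = 2 · 5 · 11.
Divisors of 110: 1, 2, 5, 10, 11, 22, 55, 110.
Test each divisor d:
107^1 ≡ 107 (mod 121)
107^2 ≡ 75 (mod 121)
107^5 ≡ 21 (mod 121)
107^10 ≡ 78 (mod 121)
107^11 ≡ 118 (mod 121)
107^22 ≡ 9 (mod 121)
107^55 ≡ 120 (mod 121)
107^110 ≡ 1 (mod 121) ✓
The order of 107 is 110, so the subgroup it generates has 110 elements.
[(Z/121Z)^× : ⟨107⟩] = 110/110 = 1.

1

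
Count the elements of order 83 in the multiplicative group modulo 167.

82

φ(167) = 167 − 1 = 166 = 2 · 83.
Since (Z/167Z)^× is cyclic of order 166, the number of elements of order d is φ(d) when d | 166 and 0 otherwise.
83 | 166, and φ(83) = 83 − 1 = 82.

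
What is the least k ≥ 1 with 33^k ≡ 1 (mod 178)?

88

Since 33 ∈ (Z/178Z)^×, its order divides φ(178) = φ(2)·φ(89) = 1·88 = 88 = 2^3 · 11.
Divisors of 88: 1, 2, 4, 8, 11, 22, 44, 88.
Check 33^d mod 178 for each divisor in increasing order:
33^1 ≡ 33 (mod 178)
33^2 ≡ 21 (mod 178)
33^4 ≡ 85 (mod 178)
33^8 ≡ 105 (mod 178)
33^11 ≡ 141 (mod 178)
33^22 ≡ 123 (mod 178)
33^44 ≡ 177 (mod 178)
33^88 ≡ 1 (mod 178) ✓
So ord_178(33) = 88.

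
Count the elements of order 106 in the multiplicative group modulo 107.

52

φ(107) = 107 − 1 = 106 = 2 · 53.
(Z/107Z)^× is cyclic (|G| = 106); a cyclic group of order m has exactly φ(d) elements of each order d | m, and none otherwise.
106 = 2 · 53 divides 106, and φ(106) = 52.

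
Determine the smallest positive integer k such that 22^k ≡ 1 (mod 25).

20

The order of 22 must divide φ(25) = φ(5^2) = 5·(5−1) = 20 = 2^2 · 5.
Divisors of 20: 1, 2, 4, 5, 10, 20.
Test each divisor d:
22^1 ≡ 22
22^2 ≡ 9
22^4 ≡ 6
22^5 ≡ 7
22^10 ≡ 24
22^20 ≡ 1
Hence ord(22) = 20.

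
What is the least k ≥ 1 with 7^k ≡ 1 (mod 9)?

ord(7) | φ(9) = φ(3^2) = 3·(3−1) = 6 = 2 · 3.
Divisors of 6: 1, 2, 3, 6.
Evaluate successive powers at the divisors of 6:
7^1 ≡ 7 (mod 9)
7^2 ≡ 4 (mod 9)
7^3 ≡ 1 (mod 9) ✓
So ord_9(7) = 3.

3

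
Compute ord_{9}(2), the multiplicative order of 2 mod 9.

ord(2) | φ(9) = φ(3^2) = 3·(3−1) = 6 = 2 · 3.
Divisors of 6: 1, 2, 3, 6.
Check 2^d mod 9 for each divisor in increasing order:
2^1 ≡ 2 (mod 9)
2^2 ≡ 4 (mod 9)
2^3 ≡ 8 (mod 9)
2^6 ≡ 1 (mod 9) ✓
Therefore the multiplicative order of 2 modulo 9 is 6.

6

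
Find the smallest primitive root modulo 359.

φ(359) = 359 − 1 = 358 = 2 · 179.
g is a primitive root iff g^(358/q) ≢ 1 (mod 359) for each prime q ∈ {2, 179}.
g = 2: 2^179 ≡ 1 — hits 1, so not a primitive root.
g = 3: 3^179 ≡ 1 — hits 1, so not a primitive root.
g = 4: 4^179 ≡ 1 — hits 1, so not a primitive root.
g = 5: 5^179 ≡ 1 — hits 1, so not a primitive root.
g = 6: 6^179 ≡ 1 — hits 1, so not a primitive root.
g = 7: 7^179 ≡ 358; 7^2 ≡ 49 — none is 1, so 7 is a primitive root.
The smallest primitive root modulo 359 is 7.

7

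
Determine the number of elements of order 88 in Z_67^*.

0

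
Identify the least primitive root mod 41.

6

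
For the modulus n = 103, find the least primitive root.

φ(103) = 103 − 1 = 102 = 2 · 3 · 17.
Test candidates g = 2, 3, … against the prime factors q ∈ {2, 3, 17} of φ(103): g is a generator iff g^(102/q) ≢ 1 for every such q.
g = 2: 2^51 ≡ 1 — hits 1, so not a primitive root.
g = 3: 3^51 ≡ 102; 3^34 ≡ 1 — hits 1, so not a primitive root.
g = 4: 4^51 ≡ 1 — hits 1, so not a primitive root.
g = 5: 5^51 ≡ 102; 5^34 ≡ 56; 5^6 ≡ 72 — none is 1, so 5 is a primitive root.
The smallest primitive root modulo 103 is 5.

5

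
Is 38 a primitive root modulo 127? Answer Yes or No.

No

φ(127) = 127 − 1 = 126 = 2 · 3^2 · 7.
Test 38^(126/q) mod 127 for each prime factor q of 126:
38^63 ≡ 1 (mod 127)  [q = 2: ≡ 1 ✗]
38^42 ≡ 1 (mod 127)  [q = 3: ≡ 1 ✗]
38^18 ≡ 16 (mod 127)  [q = 7: ≢ 1 ✓]
Since 38^63 ≡ 1, the order of 38 divides 63 < 126, so 38 is not a primitive root.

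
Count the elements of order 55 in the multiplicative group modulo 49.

0

φ(49) = φ(7^2) = 7·(7−1) = 42 = 2 · 3 · 7.
In a cyclic group of order 42, there are φ(d) elements of order d for each divisor d of 42, and zero for non-divisors.
Here 42 is not a multiple of 55, so there are no elements of order 55.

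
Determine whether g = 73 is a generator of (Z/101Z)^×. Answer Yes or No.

φ(101) = 101 − 1 = 100 = 2^2 · 5^2.
An element g generates (Z/101Z)^× iff g^(100/q) ≢ 1 (mod 101) for each prime q ∈ {2, 5}.
73^50 ≡ 100 (mod 101)  [q = 2: ≢ 1 ✓]
73^20 ≡ 95 (mod 101)  [q = 5: ≢ 1 ✓]
Every test exponent gives a nontrivial residue, hence 73 generates the full group.

Yes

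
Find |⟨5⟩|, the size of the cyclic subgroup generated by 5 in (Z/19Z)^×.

9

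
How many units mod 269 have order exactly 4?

2

φ(269) = 269 − 1 = 268 = 2^2 · 67.
(Z/269Z)^× is cyclic (|G| = 268); a cyclic group of order m has exactly φ(d) elements of each order d | m, and none otherwise.
4 = 2^2 divides 268, and φ(4) = 2.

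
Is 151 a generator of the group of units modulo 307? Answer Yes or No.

φ(307) = 307 − 1 = 306 = 2 · 3^2 · 17.
Test 151^(306/q) mod 307 for each prime factor q of 306:
151^153 ≡ 306 (mod 307)  [q = 2: ≢ 1 ✓]
151^102 ≡ 289 (mod 307)  [q = 3: ≢ 1 ✓]
151^18 ≡ 115 (mod 307)  [q = 17: ≢ 1 ✓]
All checks pass, so 151 has order 306 and is a primitive root modulo 307.

Yes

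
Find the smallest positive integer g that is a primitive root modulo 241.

7

φ(241) = 241 − 1 = 240 = 2^4 · 3 · 5.
Test candidates g = 2, 3, … against the prime factors q ∈ {2, 3, 5} of φ(241): g is a generator iff g^(240/q) ≢ 1 for every such q.
g = 2: 2^120 ≡ 1 — hits 1, so not a primitive root.
g = 3: 3^120 ≡ 1 — hits 1, so not a primitive root.
g = 4: 4^120 ≡ 1 — hits 1, so not a primitive root.
g = 5: 5^120 ≡ 1 — hits 1, so not a primitive root.
g = 6: 6^120 ≡ 1 — hits 1, so not a primitive root.
g = 7: 7^120 ≡ 240; 7^80 ≡ 15; 7^48 ≡ 91 — none is 1, so 7 is a primitive root.
The smallest primitive root modulo 241 is 7.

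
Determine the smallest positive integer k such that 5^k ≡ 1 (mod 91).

12

The order of 5 must divide φ(91) = φ(7·13) = (7−1)·(13−1) = 6·12 = 72 = 2^3 · 3^2.
Divisors of 72: 1, 2, 3, 4, 6, 8, 9, 12, 18, 24, 36, 72.
Compute 5^d (mod 91) for the divisors d until we hit 1:
5^1 ≡ 5 (mod 91)
5^2 ≡ 25 (mod 91)
5^3 ≡ 34 (mod 91)
5^4 ≡ 79 (mod 91)
5^6 ≡ 64 (mod 91)
5^8 ≡ 53 (mod 91)
5^9 ≡ 83 (mod 91)
5^12 ≡ 1 (mod 91) ✓
Hence ord(5) = 12.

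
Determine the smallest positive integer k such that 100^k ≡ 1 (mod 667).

154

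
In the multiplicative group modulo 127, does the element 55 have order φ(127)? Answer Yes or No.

Yes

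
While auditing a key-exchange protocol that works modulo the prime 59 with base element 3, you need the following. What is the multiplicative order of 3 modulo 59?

29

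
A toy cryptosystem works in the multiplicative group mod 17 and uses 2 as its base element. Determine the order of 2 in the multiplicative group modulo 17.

ord(2) | φ(17) = 17 − 1 = 16 = 2^4.
Divisors of 16: 1, 2, 4, 8, 16.
Test each divisor d:
2^1 ≡ 2 (mod 17)
2^2 ≡ 4 (mod 17)
2^4 ≡ 16 (mod 17)
2^8 ≡ 1 (mod 17) ✓
Hence ord(2) = 8.

8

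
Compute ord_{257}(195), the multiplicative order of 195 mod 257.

ord(195) | φ(257) = 257 − 1 = 256 = 2^8.
Divisors of 256: 1, 2, 4, 8, 16, 32, 64, 128, 256.
Check 195^d mod 257 for each divisor in increasing order:
195^1 ≡ 195
195^2 ≡ 246
195^4 ≡ 121
195^8 ≡ 249
195^16 ≡ 64
195^32 ≡ 241
195^64 ≡ 256
195^128 ≡ 1
The smallest such exponent is 128, so the order of 195 is 128.

128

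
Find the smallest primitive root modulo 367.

6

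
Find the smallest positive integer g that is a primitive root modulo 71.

φ(71) = 71 − 1 = 70 = 2 · 5 · 7.
g is a primitive root iff g^(70/q) ≢ 1 (mod 71) for each prime q ∈ {2, 5, 7}.
g = 2: 2^35 ≡ 1 — hits 1, so not a primitive root.
g = 3: 3^35 ≡ 1 — hits 1, so not a primitive root.
g = 4: 4^35 ≡ 1 — hits 1, so not a primitive root.
g = 5: 5^35 ≡ 1 — hits 1, so not a primitive root.
g = 6: 6^35 ≡ 1 — hits 1, so not a primitive root.
g = 7: 7^35 ≡ 70; 7^14 ≡ 54; 7^10 ≡ 45 — none is 1, so 7 is a primitive root.
Hence the least primitive root of 71 is 7.

7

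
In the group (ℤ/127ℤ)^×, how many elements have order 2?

φ(127) = 127 − 1 = 126 = 2 · 3^2 · 7.
(Z/127Z)^× is cyclic (|G| = 126); a cyclic group of order m has exactly φ(d) elements of each order d | m, and none otherwise.
2 | 126, and φ(2) = 2 − 1 = 1.

1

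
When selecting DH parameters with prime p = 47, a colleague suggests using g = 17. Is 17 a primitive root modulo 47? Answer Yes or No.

φ(47) = 47 − 1 = 46 = 2 · 23.
Test 17^(46/q) mod 47 for each prime factor q of 46:
17^23 ≡ 1 (mod 47)  [q = 2: ≡ 1 ✗]
17^2 ≡ 7 (mod 47)  [q = 23: ≢ 1 ✓]
17^23 ≡ 1 shows ord(17) | 23, strictly less than φ(47); not a primitive root.

No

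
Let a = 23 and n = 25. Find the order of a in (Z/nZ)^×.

ord(23) | φ(25) = φ(5^2) = 5·(5−1) = 20 = 2^2 · 5.
Divisors of 20: 1, 2, 4, 5, 10, 20.
Check 23^d mod 25 for each divisor in increasing order:
23^1 ≡ 23
23^2 ≡ 4
23^4 ≡ 16
23^5 ≡ 18
23^10 ≡ 24
23^20 ≡ 1
Hence ord(23) = 20.

20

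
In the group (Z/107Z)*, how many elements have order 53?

52

φ(107) = 107 − 1 = 106 = 2 · 53.
Since (Z/107Z)^× is cyclic of order 106, the number of elements of order d is φ(d) when d | 106 and 0 otherwise.
53 | 106, and φ(53) = 53 − 1 = 52.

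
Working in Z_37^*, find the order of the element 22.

ord(22) | φ(37) = 37 − 1 = 36 = 2^2 · 3^2.
Divisors of 36: 1, 2, 3, 4, 6, 9, 12, 18, 36.
Evaluate successive powers at the divisors of 36:
22^1 ≡ 22 (mod 37)
22^2 ≡ 3 (mod 37)
22^3 ≡ 29 (mod 37)
22^4 ≡ 9 (mod 37)
22^6 ≡ 27 (mod 37)
22^9 ≡ 6 (mod 37)
22^12 ≡ 26 (mod 37)
22^18 ≡ 36 (mod 37)
22^36 ≡ 1 (mod 37) ✓
The smallest such exponent is 36, so the order of 22 is 36.

36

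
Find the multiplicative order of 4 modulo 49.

21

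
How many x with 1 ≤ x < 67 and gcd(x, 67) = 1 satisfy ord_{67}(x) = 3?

2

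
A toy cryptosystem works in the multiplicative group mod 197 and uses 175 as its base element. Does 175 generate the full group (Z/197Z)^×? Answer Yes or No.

No

φ(197) = 197 − 1 = 196 = 2^2 · 7^2.
An element g generates (Z/197Z)^× iff g^(196/q) ≢ 1 (mod 197) for each prime q ∈ {2, 7}.
175^98 ≡ 1 (mod 197)  [q = 2: ≡ 1 ✗]
175^28 ≡ 178 (mod 197)  [q = 7: ≢ 1 ✓]
175^98 ≡ 1 shows ord(175) | 98, strictly less than φ(197); not a primitive root.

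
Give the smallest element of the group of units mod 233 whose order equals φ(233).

φ(233) = 233 − 1 = 232 = 2^3 · 29.
Test candidates g = 2, 3, … against the prime factors q ∈ {2, 29} of φ(233): g is a generator iff g^(232/q) ≢ 1 for every such q.
g = 2: 2^116 ≡ 1 — hits 1, so not a primitive root.
g = 3: 3^116 ≡ 232; 3^8 ≡ 37 — none is 1, so 3 is a primitive root.
The smallest primitive root modulo 233 is 3.

3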